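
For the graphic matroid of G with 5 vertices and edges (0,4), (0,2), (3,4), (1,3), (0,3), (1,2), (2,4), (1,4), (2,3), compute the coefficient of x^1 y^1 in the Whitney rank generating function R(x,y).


R(x,y) = sum over A in 2^E of x^(r(E)-r(A)) * y^(|A|-r(A)).
G has 5 vertices, 9 edges. r(E) = 4.
Enumerate all 2^9 = 512 subsets.
Count subsets with r(E)-r(A)=1 and |A|-r(A)=1: 51.

51


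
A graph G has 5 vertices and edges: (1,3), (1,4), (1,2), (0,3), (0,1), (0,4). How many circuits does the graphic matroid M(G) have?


A circuit in a graphic matroid = edge set of a simple cycle.
G has 5 vertices and 6 edges.
Enumerating all minimal edge subsets forming cycles...
Total circuits found: 3.

3


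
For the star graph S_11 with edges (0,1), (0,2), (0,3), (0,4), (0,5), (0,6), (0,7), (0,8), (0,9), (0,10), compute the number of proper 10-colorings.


P(tree, k) = k * (k-1)^(10) for any tree on 11 vertices.
P(10) = 10 * 9^10 = 10 * 3486784401 = 34867844010.

34867844010


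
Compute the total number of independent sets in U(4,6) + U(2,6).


For a direct sum, |I(M1+M2)| = |I(M1)| * |I(M2)|.
|I(U(4,6))| = sum C(6,k) for k=0..4 = 57.
|I(U(2,6))| = sum C(6,k) for k=0..2 = 22.
Total = 57 * 22 = 1254.

1254


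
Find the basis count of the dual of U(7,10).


The dual of U(r,n) is U(n-r, n) = U(3,10).
Bases of U(3,10) are all (3)-element subsets.
|B(M*)| = C(10,3) = (10 * 9 * 8) / (1 * 2 * 3) = 120.

120


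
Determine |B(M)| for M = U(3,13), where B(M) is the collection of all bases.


Bases of U(3,13) are all 3-element subsets of the 13-element ground set.
Number of bases = C(13,3).
C(13,3) = 13! / (3! * 10!) = 286.

286


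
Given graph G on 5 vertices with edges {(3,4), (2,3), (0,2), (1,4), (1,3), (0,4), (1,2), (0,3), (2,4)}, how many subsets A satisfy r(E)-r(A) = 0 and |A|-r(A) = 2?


R(x,y) = sum over A in 2^E of x^(r(E)-r(A)) * y^(|A|-r(A)).
G has 5 vertices, 9 edges. r(E) = 4.
Enumerate all 2^9 = 512 subsets.
Count subsets with r(E)-r(A)=0 and |A|-r(A)=2: 82.

82


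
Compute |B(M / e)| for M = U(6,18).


Contracting e from U(6,18) gives U(5,17).
Bases of U(5,17) = C(17,5) = 6188.

6188


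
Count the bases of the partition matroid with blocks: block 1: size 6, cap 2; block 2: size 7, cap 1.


A basis picks exactly ci elements from block i.
Number of bases = product of C(|Si|, ci).
= C(6,2) * C(7,1)
= 15 * 7
= 105.

105


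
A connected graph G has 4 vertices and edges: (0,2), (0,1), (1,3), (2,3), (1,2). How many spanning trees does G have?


By Kirchhoff's matrix tree theorem, the number of spanning trees equals
the determinant of any cofactor of the Laplacian matrix L.
G has 4 vertices and 5 edges.
Computing the (3 x 3) cofactor determinant gives 8.

8


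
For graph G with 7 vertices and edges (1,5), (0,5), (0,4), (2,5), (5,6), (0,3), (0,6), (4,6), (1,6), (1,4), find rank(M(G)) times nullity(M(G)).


r(M) = |V| - c = 7 - 1 = 6.
nullity = |E| - r(M) = 10 - 6 = 4.
Product = 6 * 4 = 24.

24


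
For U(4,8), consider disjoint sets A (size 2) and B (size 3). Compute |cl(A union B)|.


|A union B| = 2 + 3 = 5 (disjoint).
In U(4,8), cl(S) = S if |S| < 4, else cl(S) = E.
Since 5 >= 4, cl(A union B) = E.
|cl(A union B)| = 8.

8


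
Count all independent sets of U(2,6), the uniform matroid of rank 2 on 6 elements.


Independent sets of U(2,6) are all subsets of size <= 2.
Count = C(6,0) + C(6,1) + C(6,2)
     = 1 + 6 + 15
     = 22.

22


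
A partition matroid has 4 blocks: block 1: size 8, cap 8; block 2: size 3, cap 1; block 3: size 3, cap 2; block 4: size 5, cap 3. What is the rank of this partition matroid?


Rank of a partition matroid = sum of min(|Si|, ci) for each block.
= min(8,8) + min(3,1) + min(3,2) + min(5,3)
= 8 + 1 + 2 + 3
= 14.

14


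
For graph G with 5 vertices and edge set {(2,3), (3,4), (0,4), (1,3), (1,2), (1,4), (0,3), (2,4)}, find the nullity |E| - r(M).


Cycle rank (nullity) = |E| - r(M) = |E| - (|V| - c).
|E| = 8, |V| = 5, c = 1.
Nullity = 8 - (5 - 1) = 8 - 4 = 4.

4


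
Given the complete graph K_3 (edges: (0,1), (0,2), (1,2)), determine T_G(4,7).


T(K_3; x,y) = x^2 + x + y.
T(4,7) = 16 + 4 + 7 = 27.

27


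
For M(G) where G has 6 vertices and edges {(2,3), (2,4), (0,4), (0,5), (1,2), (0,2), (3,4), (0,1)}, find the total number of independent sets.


An independent set in a graphic matroid is an acyclic edge subset.
G has 6 vertices and 8 edges.
Enumerate all 2^8 = 256 subsets, checking for acyclicity.
Total independent sets = 164.

164


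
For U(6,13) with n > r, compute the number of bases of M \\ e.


Deleting e from U(6,13) gives U(6,12) since n > r.
Bases of U(6,12) = C(12,6) = 924.

924


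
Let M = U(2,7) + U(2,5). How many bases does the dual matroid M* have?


(M1+M2)* = M1* + M2*.
M1* = U(5,7), bases: C(7,5) = 21.
M2* = U(3,5), bases: C(5,3) = 10.
|B(M*)| = 21 * 10 = 210.

210


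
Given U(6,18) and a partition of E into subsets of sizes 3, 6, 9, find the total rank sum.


r(Ai) = min(|Ai|, 6) for each part.
Sum = min(3,6) + min(6,6) + min(9,6)
    = 3 + 6 + 6
    = 15.

15


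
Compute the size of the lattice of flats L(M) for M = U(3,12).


Flats of U(3,12): every subset of size < 3 is a flat, plus E itself.
Count = C(12,0) + C(12,1) + C(12,2) + 1
     = 1 + 12 + 66 + 1
     = 80.

80


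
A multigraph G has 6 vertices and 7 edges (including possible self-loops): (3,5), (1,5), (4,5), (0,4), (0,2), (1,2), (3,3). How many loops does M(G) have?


In a graphic matroid, a loop is a self-loop edge (u,u) with rank 0.
Examining all 7 edges for self-loops...
Self-loops found: (3,3)
Number of loops = 1.

1


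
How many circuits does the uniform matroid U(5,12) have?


In U(5,12), circuits are the (6)-element subsets.
Any set of 6 elements is dependent, and removing any one element gives
an independent set of size 5, so it is a minimal dependent set.
Number of circuits = C(12,6) = 924.

924


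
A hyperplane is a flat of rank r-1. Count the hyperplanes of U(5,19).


Hyperplanes of U(5,19) are flats of rank 4.
In a uniform matroid, these are exactly the (4)-element subsets.
Count = C(19,4) = (19 * 18 * 17 * 16) / (1 * 2 * 3 * 4) = 3876.

3876


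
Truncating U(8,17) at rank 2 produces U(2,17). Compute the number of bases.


Truncating U(8,17) to rank 2 gives U(2,17).
Bases of U(2,17) are all 2-element subsets of 17 elements.
Number of bases = C(17,2) = (17 * 16) / (1 * 2) = 136.

136


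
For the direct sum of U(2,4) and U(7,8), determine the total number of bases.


Bases of a direct sum M1 + M2: |B| = |B(M1)| * |B(M2)|.
|B(U(2,4))| = C(4,2) = 6.
|B(U(7,8))| = C(8,7) = 8.
Total bases = 6 * 8 = 48.

48


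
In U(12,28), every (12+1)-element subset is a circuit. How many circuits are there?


In U(12,28), circuits are the (13)-element subsets.
Any set of 13 elements is dependent, and removing any one element gives
an independent set of size 12, so it is a minimal dependent set.
Number of circuits = C(28,13) = 37442160.

37442160


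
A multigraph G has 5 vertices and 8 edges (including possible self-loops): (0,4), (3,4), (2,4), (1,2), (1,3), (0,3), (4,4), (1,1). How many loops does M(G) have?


In a graphic matroid, a loop is a self-loop edge (u,u) with rank 0.
Examining all 8 edges for self-loops...
Self-loops found: (4,4), (1,1)
Number of loops = 2.

2


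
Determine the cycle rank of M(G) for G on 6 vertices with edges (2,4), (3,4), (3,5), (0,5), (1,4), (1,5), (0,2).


Cycle rank (nullity) = |E| - r(M) = |E| - (|V| - c).
|E| = 7, |V| = 6, c = 1.
Nullity = 7 - (6 - 1) = 7 - 5 = 2.

2


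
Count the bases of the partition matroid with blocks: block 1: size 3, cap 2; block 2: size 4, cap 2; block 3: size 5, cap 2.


A basis picks exactly ci elements from block i.
Number of bases = product of C(|Si|, ci).
= C(3,2) * C(4,2) * C(5,2)
= 3 * 6 * 10
= 180.

180


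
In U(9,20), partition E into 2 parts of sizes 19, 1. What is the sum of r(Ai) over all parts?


r(Ai) = min(|Ai|, 9) for each part.
Sum = min(19,9) + min(1,9)
    = 9 + 1
    = 10.

10


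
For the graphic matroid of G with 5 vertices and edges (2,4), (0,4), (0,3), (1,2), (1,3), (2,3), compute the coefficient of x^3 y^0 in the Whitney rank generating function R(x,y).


R(x,y) = sum over A in 2^E of x^(r(E)-r(A)) * y^(|A|-r(A)).
G has 5 vertices, 6 edges. r(E) = 4.
Enumerate all 2^6 = 64 subsets.
Count subsets with r(E)-r(A)=3 and |A|-r(A)=0: 6.

6


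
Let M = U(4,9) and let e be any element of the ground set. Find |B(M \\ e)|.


Deleting e from U(4,9) gives U(4,8) since n > r.
Bases of U(4,8) = C(8,4) = (8 * 7 * 6 * 5) / (1 * 2 * 3 * 4) = 70.

70


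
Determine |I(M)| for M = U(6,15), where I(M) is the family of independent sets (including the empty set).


Independent sets of U(6,15) are all subsets of size <= 6.
Count = (15 choose 0) + (15 choose 1) + (15 choose 2) + (15 choose 3) + (15 choose 4) + (15 choose 5) + (15 choose 6)
     = 1 + 15 + 105 + 455 + 1365 + 3003 + 5005
     = 9949.

9949


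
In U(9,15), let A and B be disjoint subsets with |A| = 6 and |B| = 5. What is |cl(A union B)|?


|A union B| = 6 + 5 = 11 (disjoint).
In U(9,15), cl(S) = S if |S| < 9, else cl(S) = E.
Since 11 >= 9, cl(A union B) = E.
|cl(A union B)| = 15.

15


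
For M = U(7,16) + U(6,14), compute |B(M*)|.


(M1+M2)* = M1* + M2*.
M1* = U(9,16), bases: C(16,9) = 11440.
M2* = U(8,14), bases: C(14,8) = 3003.
|B(M*)| = 11440 * 3003 = 34354320.

34354320


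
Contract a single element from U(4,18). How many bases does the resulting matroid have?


Contracting e from U(4,18) gives U(3,17).
Bases of U(3,17) = (17 choose 3) = 680.

680


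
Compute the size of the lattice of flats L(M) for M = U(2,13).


Flats of U(2,13): every subset of size < 2 is a flat, plus E itself.
Count = C(13,0) + C(13,1) + 1
     = 1 + 13 + 1
     = 15.

15


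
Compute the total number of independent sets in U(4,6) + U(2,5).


For a direct sum, |I(M1+M2)| = |I(M1)| * |I(M2)|.
|I(U(4,6))| = sum C(6,k) for k=0..4 = 57.
|I(U(2,5))| = sum C(5,k) for k=0..2 = 16.
Total = 57 * 16 = 912.

912


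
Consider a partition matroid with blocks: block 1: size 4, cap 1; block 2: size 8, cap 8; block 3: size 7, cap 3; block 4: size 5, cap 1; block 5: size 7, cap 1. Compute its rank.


Rank of a partition matroid = sum of min(|Si|, ci) for each block.
= min(4,1) + min(8,8) + min(7,3) + min(5,1) + min(7,1)
= 1 + 8 + 3 + 1 + 1
= 14.

14


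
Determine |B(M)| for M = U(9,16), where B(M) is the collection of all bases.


Bases of U(9,16) are all 9-element subsets of the 16-element ground set.
Number of bases = C(16,9).
(16 choose 9) = 11440.

11440


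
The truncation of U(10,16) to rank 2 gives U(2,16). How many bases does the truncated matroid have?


Truncating U(10,16) to rank 2 gives U(2,16).
Bases of U(2,16) are all 2-element subsets of 16 elements.
Number of bases = (16 choose 2) = 120.

120


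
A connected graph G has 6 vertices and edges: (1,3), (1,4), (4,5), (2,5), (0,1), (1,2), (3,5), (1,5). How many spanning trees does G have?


By Kirchhoff's matrix tree theorem, the number of spanning trees equals
the determinant of any cofactor of the Laplacian matrix L.
G has 6 vertices and 8 edges.
Computing the (5 x 5) cofactor determinant gives 20.

20


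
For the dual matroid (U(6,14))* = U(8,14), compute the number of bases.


The dual of U(r,n) is U(n-r, n) = U(8,14).
Bases of U(8,14) are all (8)-element subsets.
|B(M*)| = (14 choose 8) = 3003.

3003


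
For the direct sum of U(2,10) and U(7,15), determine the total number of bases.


Bases of a direct sum M1 + M2: |B| = |B(M1)| * |B(M2)|.
|B(U(2,10))| = C(10,2) = 45.
|B(U(7,15))| = C(15,7) = 6435.
Total bases = 45 * 6435 = 289575.

289575


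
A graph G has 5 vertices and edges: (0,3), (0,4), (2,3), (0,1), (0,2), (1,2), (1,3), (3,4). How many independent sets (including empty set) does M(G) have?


An independent set in a graphic matroid is an acyclic edge subset.
G has 5 vertices and 8 edges.
Enumerate all 2^8 = 256 subsets, checking for acyclicity.
Total independent sets = 128.

128


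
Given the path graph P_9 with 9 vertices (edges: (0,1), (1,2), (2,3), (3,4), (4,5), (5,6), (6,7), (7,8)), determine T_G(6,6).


A path on 9 vertices is a tree with 8 edges.
T(x,y) = x^(8) for any tree.
T(6,6) = 6^8 = 1679616.

1679616


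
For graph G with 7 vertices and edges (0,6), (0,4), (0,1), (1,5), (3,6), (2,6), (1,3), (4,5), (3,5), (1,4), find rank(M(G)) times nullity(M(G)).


r(M) = |V| - c = 7 - 1 = 6.
nullity = |E| - r(M) = 10 - 6 = 4.
Product = 6 * 4 = 24.

24


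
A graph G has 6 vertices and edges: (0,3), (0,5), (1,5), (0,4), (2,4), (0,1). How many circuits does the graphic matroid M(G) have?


A circuit in a graphic matroid = edge set of a simple cycle.
G has 6 vertices and 6 edges.
Enumerating all minimal edge subsets forming cycles...
Total circuits found: 1.

1


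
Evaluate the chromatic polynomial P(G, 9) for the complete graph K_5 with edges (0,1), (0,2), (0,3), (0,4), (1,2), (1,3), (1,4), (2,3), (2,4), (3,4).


P(K_5, k) = k(k-1)(k-2)...(k-4).
P(9) = (9) * (8) * (7) * (6) * (5) = 15120.

15120


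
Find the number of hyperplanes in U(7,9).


Hyperplanes of U(7,9) are flats of rank 6.
In a uniform matroid, these are exactly the (6)-element subsets.
Count = C(9,6) = 84.

84


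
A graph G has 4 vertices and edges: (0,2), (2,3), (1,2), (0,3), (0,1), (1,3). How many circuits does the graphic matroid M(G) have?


A circuit in a graphic matroid = edge set of a simple cycle.
G has 4 vertices and 6 edges.
Enumerating all minimal edge subsets forming cycles...
Total circuits found: 7.

7


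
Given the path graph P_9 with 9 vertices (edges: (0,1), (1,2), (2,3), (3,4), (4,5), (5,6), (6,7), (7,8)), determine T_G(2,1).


A path on 9 vertices is a tree with 8 edges.
T(x,y) = x^(8) for any tree.
T(2,1) = 2^8 = 256.

256


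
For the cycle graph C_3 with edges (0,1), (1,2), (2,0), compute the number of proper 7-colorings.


P(C_3, k) = (k-1)^3 + (-1)^3*(k-1).
P(7) = (6)^3 - 6
= 216 - 6 = 210.

210


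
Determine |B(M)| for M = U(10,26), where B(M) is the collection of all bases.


Bases of U(10,26) are all 10-element subsets of the 26-element ground set.
Number of bases = C(26,10).
(26 choose 10) = 5311735.

5311735


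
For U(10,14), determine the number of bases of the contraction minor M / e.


Contracting e from U(10,14) gives U(9,13).
Bases of U(9,13) = C(13,9) = 13! / (9! * 4!) = 715.

715


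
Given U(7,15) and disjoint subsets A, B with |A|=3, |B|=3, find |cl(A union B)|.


|A union B| = 3 + 3 = 6 (disjoint).
In U(7,15), cl(S) = S if |S| < 7, else cl(S) = E.
Since 6 < 7, cl(A union B) = A union B.
|cl(A union B)| = 6.

6


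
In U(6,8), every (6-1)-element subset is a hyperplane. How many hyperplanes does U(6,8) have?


Hyperplanes of U(6,8) are flats of rank 5.
In a uniform matroid, these are exactly the (5)-element subsets.
Count = C(8,5) = 56.

56


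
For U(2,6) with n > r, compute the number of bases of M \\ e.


Deleting e from U(2,6) gives U(2,5) since n > r.
Bases of U(2,5) = (5 choose 2) = 10.

10


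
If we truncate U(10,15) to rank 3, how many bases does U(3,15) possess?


Truncating U(10,15) to rank 3 gives U(3,15).
Bases of U(3,15) are all 3-element subsets of 15 elements.
Number of bases = (15 choose 3) = 455.

455


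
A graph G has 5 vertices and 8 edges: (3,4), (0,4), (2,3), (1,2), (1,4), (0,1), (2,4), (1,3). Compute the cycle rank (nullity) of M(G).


Cycle rank (nullity) = |E| - r(M) = |E| - (|V| - c).
|E| = 8, |V| = 5, c = 1.
Nullity = 8 - (5 - 1) = 8 - 4 = 4.

4


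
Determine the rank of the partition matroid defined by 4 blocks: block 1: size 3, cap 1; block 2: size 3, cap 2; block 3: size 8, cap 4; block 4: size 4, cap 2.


Rank of a partition matroid = sum of min(|Si|, ci) for each block.
= min(3,1) + min(3,2) + min(8,4) + min(4,2)
= 1 + 2 + 4 + 2
= 9.

9


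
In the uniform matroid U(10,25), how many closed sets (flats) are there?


Flats of U(10,25): every subset of size < 10 is a flat, plus E itself.
Count = C(25,0) + C(25,1) + C(25,2) + C(25,3) + C(25,4) + C(25,5) + C(25,6) + C(25,7) + C(25,8) + C(25,9) + 1
     = 1 + 25 + 300 + 2300 + 12650 + 53130 + 177100 + 480700 + 1081575 + 2042975 + 1
     = 3850757.

3850757


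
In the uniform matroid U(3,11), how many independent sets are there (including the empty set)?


Independent sets of U(3,11) are all subsets of size <= 3.
Count = (11 choose 0) + (11 choose 1) + (11 choose 2) + (11 choose 3)
     = 1 + 11 + 55 + 165
     = 232.

232


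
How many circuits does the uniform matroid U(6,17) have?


In U(6,17), circuits are the (7)-element subsets.
Any set of 7 elements is dependent, and removing any one element gives
an independent set of size 6, so it is a minimal dependent set.
Number of circuits = C(17,7) = 17! / (7! * 10!) = 19448.

19448


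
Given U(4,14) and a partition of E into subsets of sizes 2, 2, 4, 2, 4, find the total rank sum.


r(Ai) = min(|Ai|, 4) for each part.
Sum = min(2,4) + min(2,4) + min(4,4) + min(2,4) + min(4,4)
    = 2 + 2 + 4 + 2 + 4
    = 14.

14


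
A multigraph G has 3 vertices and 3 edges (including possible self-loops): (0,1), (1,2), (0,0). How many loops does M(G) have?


In a graphic matroid, a loop is a self-loop edge (u,u) with rank 0.
Examining all 3 edges for self-loops...
Self-loops found: (0,0)
Number of loops = 1.

1


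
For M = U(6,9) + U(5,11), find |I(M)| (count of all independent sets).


For a direct sum, |I(M1+M2)| = |I(M1)| * |I(M2)|.
|I(U(6,9))| = sum C(9,k) for k=0..6 = 466.
|I(U(5,11))| = sum C(11,k) for k=0..5 = 1024.
Total = 466 * 1024 = 477184.

477184


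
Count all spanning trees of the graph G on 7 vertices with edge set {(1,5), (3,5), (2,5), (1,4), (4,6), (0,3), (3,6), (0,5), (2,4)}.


By Kirchhoff's matrix tree theorem, the number of spanning trees equals
the determinant of any cofactor of the Laplacian matrix L.
G has 7 vertices and 9 edges.
Computing the (6 x 6) cofactor determinant gives 44.

44


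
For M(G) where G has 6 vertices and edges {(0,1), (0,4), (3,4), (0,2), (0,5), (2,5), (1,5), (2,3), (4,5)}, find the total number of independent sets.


An independent set in a graphic matroid is an acyclic edge subset.
G has 6 vertices and 9 edges.
Enumerate all 2^9 = 512 subsets, checking for acyclicity.
Total independent sets = 290.

290


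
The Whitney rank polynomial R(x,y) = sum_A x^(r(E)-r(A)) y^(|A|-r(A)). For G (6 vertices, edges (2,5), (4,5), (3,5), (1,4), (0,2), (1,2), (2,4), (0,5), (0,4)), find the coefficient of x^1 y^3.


R(x,y) = sum over A in 2^E of x^(r(E)-r(A)) * y^(|A|-r(A)).
G has 6 vertices, 9 edges. r(E) = 5.
Enumerate all 2^9 = 512 subsets.
Count subsets with r(E)-r(A)=1 and |A|-r(A)=3: 9.

9


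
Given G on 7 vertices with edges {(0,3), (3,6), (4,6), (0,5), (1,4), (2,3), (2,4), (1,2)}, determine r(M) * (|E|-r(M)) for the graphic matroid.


r(M) = |V| - c = 7 - 1 = 6.
nullity = |E| - r(M) = 8 - 6 = 2.
Product = 6 * 2 = 12.

12


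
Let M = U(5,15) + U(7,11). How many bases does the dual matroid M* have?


(M1+M2)* = M1* + M2*.
M1* = U(10,15), bases: C(15,10) = 3003.
M2* = U(4,11), bases: C(11,4) = 330.
|B(M*)| = 3003 * 330 = 990990.

990990


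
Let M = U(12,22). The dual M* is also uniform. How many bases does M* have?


The dual of U(r,n) is U(n-r, n) = U(10,22).
Bases of U(10,22) are all (10)-element subsets.
|B(M*)| = (22 choose 10) = 646646.

646646


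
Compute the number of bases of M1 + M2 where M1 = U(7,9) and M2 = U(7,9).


Bases of a direct sum M1 + M2: |B| = |B(M1)| * |B(M2)|.
|B(U(7,9))| = C(9,7) = 36.
|B(U(7,9))| = C(9,7) = 36.
Total bases = 36 * 36 = 1296.

1296


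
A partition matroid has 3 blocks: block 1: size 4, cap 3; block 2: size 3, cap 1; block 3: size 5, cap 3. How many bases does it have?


A basis picks exactly ci elements from block i.
Number of bases = product of C(|Si|, ci).
= C(4,3) * C(3,1) * C(5,3)
= 4 * 3 * 10
= 120.

120


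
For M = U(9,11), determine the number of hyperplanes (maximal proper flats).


Hyperplanes of U(9,11) are flats of rank 8.
In a uniform matroid, these are exactly the (8)-element subsets.
Count = C(11,8) = 165.

165


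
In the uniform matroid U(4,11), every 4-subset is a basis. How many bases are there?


Bases of U(4,11) are all 4-element subsets of the 11-element ground set.
Number of bases = C(11,4).
C(11,4) = (11 * 10 * 9 * 8) / (1 * 2 * 3 * 4) = 330.

330


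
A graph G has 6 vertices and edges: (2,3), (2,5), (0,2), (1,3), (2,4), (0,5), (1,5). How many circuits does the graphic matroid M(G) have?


A circuit in a graphic matroid = edge set of a simple cycle.
G has 6 vertices and 7 edges.
Enumerating all minimal edge subsets forming cycles...
Total circuits found: 3.

3


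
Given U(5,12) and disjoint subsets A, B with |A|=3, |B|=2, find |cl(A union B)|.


|A union B| = 3 + 2 = 5 (disjoint).
In U(5,12), cl(S) = S if |S| < 5, else cl(S) = E.
Since 5 >= 5, cl(A union B) = E.
|cl(A union B)| = 12.

12


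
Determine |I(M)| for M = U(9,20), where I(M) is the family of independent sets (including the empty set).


Independent sets of U(9,20) are all subsets of size <= 9.
Count = (20 choose 0) + (20 choose 1) + (20 choose 2) + (20 choose 3) + (20 choose 4) + (20 choose 5) + (20 choose 6) + (20 choose 7) + (20 choose 8) + (20 choose 9)
     = 1 + 20 + 190 + 1140 + 4845 + 15504 + 38760 + 77520 + 125970 + 167960
     = 431910.

431910


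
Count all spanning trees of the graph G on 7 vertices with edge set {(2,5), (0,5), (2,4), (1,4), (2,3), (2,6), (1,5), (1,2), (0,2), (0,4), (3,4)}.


By Kirchhoff's matrix tree theorem, the number of spanning trees equals
the determinant of any cofactor of the Laplacian matrix L.
G has 7 vertices and 11 edges.
Computing the (6 x 6) cofactor determinant gives 111.

111


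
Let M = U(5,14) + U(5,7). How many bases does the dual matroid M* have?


(M1+M2)* = M1* + M2*.
M1* = U(9,14), bases: C(14,9) = 2002.
M2* = U(2,7), bases: C(7,2) = 21.
|B(M*)| = 2002 * 21 = 42042.

42042


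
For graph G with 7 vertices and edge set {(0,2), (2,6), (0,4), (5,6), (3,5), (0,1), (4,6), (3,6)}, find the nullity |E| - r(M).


Cycle rank (nullity) = |E| - r(M) = |E| - (|V| - c).
|E| = 8, |V| = 7, c = 1.
Nullity = 8 - (7 - 1) = 8 - 6 = 2.

2


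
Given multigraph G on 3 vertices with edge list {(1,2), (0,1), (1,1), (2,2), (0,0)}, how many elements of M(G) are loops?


In a graphic matroid, a loop is a self-loop edge (u,u) with rank 0.
Examining all 5 edges for self-loops...
Self-loops found: (1,1), (2,2), (0,0)
Number of loops = 3.

3


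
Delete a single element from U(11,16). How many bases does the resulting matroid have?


Deleting e from U(11,16) gives U(11,15) since n > r.
Bases of U(11,15) = (15 choose 11) = 1365.

1365


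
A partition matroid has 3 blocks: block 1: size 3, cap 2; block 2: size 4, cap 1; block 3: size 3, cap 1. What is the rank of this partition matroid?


Rank of a partition matroid = sum of min(|Si|, ci) for each block.
= min(3,2) + min(4,1) + min(3,1)
= 2 + 1 + 1
= 4.

4


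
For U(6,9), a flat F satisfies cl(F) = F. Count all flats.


Flats of U(6,9): every subset of size < 6 is a flat, plus E itself.
Count = C(9,0) + C(9,1) + C(9,2) + C(9,3) + C(9,4) + C(9,5) + 1
     = 1 + 9 + 36 + 84 + 126 + 126 + 1
     = 383.

383


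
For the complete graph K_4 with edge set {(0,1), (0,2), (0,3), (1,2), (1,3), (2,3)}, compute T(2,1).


T(K_4; x,y) = x^3 + 3x^2 + 4xy + 2x + y^3 + 3y^2 + 2y.
Substituting x=2, y=1:
= 8 + 12 + 8 + 4 + 1 + 3 + 2
= 38.

38


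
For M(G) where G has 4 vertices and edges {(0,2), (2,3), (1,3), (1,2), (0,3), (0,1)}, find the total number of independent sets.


An independent set in a graphic matroid is an acyclic edge subset.
G has 4 vertices and 6 edges.
Enumerate all 2^6 = 64 subsets, checking for acyclicity.
Total independent sets = 38.

38


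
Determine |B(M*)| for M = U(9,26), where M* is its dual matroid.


The dual of U(r,n) is U(n-r, n) = U(17,26).
Bases of U(17,26) are all (17)-element subsets.
|B(M*)| = C(26,17) = 26! / (17! * 9!) = 3124550.

3124550


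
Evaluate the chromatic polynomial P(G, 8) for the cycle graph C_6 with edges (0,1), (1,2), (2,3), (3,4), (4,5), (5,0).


P(C_6, k) = (k-1)^6 + (-1)^6*(k-1).
P(8) = (7)^6 + 7
= 117649 + 7 = 117656.

117656


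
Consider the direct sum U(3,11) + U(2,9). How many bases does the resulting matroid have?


Bases of a direct sum M1 + M2: |B| = |B(M1)| * |B(M2)|.
|B(U(3,11))| = C(11,3) = 165.
|B(U(2,9))| = C(9,2) = 36.
Total bases = 165 * 36 = 5940.

5940


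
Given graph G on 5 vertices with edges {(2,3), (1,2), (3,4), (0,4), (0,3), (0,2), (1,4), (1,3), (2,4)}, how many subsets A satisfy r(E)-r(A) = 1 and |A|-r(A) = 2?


R(x,y) = sum over A in 2^E of x^(r(E)-r(A)) * y^(|A|-r(A)).
G has 5 vertices, 9 edges. r(E) = 4.
Enumerate all 2^9 = 512 subsets.
Count subsets with r(E)-r(A)=1 and |A|-r(A)=2: 15.

15


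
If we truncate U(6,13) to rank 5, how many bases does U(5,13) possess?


Truncating U(6,13) to rank 5 gives U(5,13).
Bases of U(5,13) are all 5-element subsets of 13 elements.
Number of bases = (13 choose 5) = 1287.

1287


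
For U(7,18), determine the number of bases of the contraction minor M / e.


Contracting e from U(7,18) gives U(6,17).
Bases of U(6,17) = (17 choose 6) = 12376.

12376


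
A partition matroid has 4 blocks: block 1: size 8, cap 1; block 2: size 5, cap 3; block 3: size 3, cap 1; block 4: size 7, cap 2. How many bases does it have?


A basis picks exactly ci elements from block i.
Number of bases = product of C(|Si|, ci).
= C(8,1) * C(5,3) * C(3,1) * C(7,2)
= 8 * 10 * 3 * 21
= 5040.

5040


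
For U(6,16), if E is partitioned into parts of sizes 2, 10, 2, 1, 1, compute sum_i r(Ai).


r(Ai) = min(|Ai|, 6) for each part.
Sum = min(2,6) + min(10,6) + min(2,6) + min(1,6) + min(1,6)
    = 2 + 6 + 2 + 1 + 1
    = 12.

12


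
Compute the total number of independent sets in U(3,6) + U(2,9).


For a direct sum, |I(M1+M2)| = |I(M1)| * |I(M2)|.
|I(U(3,6))| = sum C(6,k) for k=0..3 = 42.
|I(U(2,9))| = sum C(9,k) for k=0..2 = 46.
Total = 42 * 46 = 1932.

1932


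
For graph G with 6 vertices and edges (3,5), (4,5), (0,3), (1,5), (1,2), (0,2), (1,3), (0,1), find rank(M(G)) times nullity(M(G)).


r(M) = |V| - c = 6 - 1 = 5.
nullity = |E| - r(M) = 8 - 5 = 3.
Product = 5 * 3 = 15.

15


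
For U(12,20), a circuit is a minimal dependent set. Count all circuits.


In U(12,20), circuits are the (13)-element subsets.
Any set of 13 elements is dependent, and removing any one element gives
an independent set of size 12, so it is a minimal dependent set.
Number of circuits = (20 choose 13) = 77520.

77520


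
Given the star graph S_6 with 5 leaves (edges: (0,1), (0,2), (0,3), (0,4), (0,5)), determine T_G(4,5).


A star on 6 vertices is a tree with 5 edges.
T(x,y) = x^(5) for any tree.
T(4,5) = 4^5 = 1024.

1024


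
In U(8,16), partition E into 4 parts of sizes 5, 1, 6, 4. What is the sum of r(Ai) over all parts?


r(Ai) = min(|Ai|, 8) for each part.
Sum = min(5,8) + min(1,8) + min(6,8) + min(4,8)
    = 5 + 1 + 6 + 4
    = 16.

16


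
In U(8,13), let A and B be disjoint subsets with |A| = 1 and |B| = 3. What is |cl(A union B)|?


|A union B| = 1 + 3 = 4 (disjoint).
In U(8,13), cl(S) = S if |S| < 8, else cl(S) = E.
Since 4 < 8, cl(A union B) = A union B.
|cl(A union B)| = 4.

4


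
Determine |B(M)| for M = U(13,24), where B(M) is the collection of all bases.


Bases of U(13,24) are all 13-element subsets of the 24-element ground set.
Number of bases = C(24,13).
C(24,13) = 24! / (13! * 11!) = 2496144.

2496144


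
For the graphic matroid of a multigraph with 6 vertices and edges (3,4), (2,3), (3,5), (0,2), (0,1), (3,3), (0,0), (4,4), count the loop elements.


In a graphic matroid, a loop is a self-loop edge (u,u) with rank 0.
Examining all 8 edges for self-loops...
Self-loops found: (3,3), (0,0), (4,4)
Number of loops = 3.

3


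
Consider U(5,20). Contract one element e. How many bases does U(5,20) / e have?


Contracting e from U(5,20) gives U(4,19).
Bases of U(4,19) = C(19,4) = (19 * 18 * 17 * 16) / (1 * 2 * 3 * 4) = 3876.

3876


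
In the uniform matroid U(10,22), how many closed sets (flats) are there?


Flats of U(10,22): every subset of size < 10 is a flat, plus E itself.
Count = C(22,0) + C(22,1) + C(22,2) + C(22,3) + C(22,4) + C(22,5) + C(22,6) + C(22,7) + C(22,8) + C(22,9) + 1
     = 1 + 22 + 231 + 1540 + 7315 + 26334 + 74613 + 170544 + 319770 + 497420 + 1
     = 1097791.

1097791


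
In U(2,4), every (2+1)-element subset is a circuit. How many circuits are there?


In U(2,4), circuits are the (3)-element subsets.
Any set of 3 elements is dependent, and removing any one element gives
an independent set of size 2, so it is a minimal dependent set.
Number of circuits = C(4,3) = (4 * 3 * 2) / (1 * 2 * 3) = 4.

4


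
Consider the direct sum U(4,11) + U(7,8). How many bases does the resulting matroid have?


Bases of a direct sum M1 + M2: |B| = |B(M1)| * |B(M2)|.
|B(U(4,11))| = C(11,4) = 330.
|B(U(7,8))| = C(8,7) = 8.
Total bases = 330 * 8 = 2640.

2640


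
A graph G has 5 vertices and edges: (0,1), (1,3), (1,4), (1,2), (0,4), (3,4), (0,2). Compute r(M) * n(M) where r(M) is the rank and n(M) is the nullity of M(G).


r(M) = |V| - c = 5 - 1 = 4.
nullity = |E| - r(M) = 7 - 4 = 3.
Product = 4 * 3 = 12.

12


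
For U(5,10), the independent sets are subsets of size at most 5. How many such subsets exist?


Independent sets of U(5,10) are all subsets of size <= 5.
Count = C(10,0) + C(10,1) + C(10,2) + C(10,3) + C(10,4) + C(10,5)
     = 1 + 10 + 45 + 120 + 210 + 252
     = 638.

638


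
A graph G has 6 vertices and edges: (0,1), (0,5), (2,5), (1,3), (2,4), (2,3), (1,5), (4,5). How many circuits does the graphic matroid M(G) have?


A circuit in a graphic matroid = edge set of a simple cycle.
G has 6 vertices and 8 edges.
Enumerating all minimal edge subsets forming cycles...
Total circuits found: 6.

6


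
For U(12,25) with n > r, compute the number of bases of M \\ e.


Deleting e from U(12,25) gives U(12,24) since n > r.
Bases of U(12,24) = (24 choose 12) = 2704156.

2704156


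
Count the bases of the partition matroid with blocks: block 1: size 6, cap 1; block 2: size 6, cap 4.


A basis picks exactly ci elements from block i.
Number of bases = product of C(|Si|, ci).
= C(6,1) * C(6,4)
= 6 * 15
= 90.

90


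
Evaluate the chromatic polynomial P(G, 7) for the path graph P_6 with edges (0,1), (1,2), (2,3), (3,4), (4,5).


P(P_6, k) = k * (k-1)^(5).
P(7) = 7 * 6^5 = 7 * 7776 = 54432.

54432


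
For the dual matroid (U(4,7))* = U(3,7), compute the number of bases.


The dual of U(r,n) is U(n-r, n) = U(3,7).
Bases of U(3,7) are all (3)-element subsets.
|B(M*)| = (7 choose 3) = 35.

35


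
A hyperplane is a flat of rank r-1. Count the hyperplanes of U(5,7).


Hyperplanes of U(5,7) are flats of rank 4.
In a uniform matroid, these are exactly the (4)-element subsets.
Count = C(7,4) = 7! / (4! * 3!) = 35.

35


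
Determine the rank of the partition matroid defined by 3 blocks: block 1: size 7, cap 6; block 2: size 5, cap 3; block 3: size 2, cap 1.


Rank of a partition matroid = sum of min(|Si|, ci) for each block.
= min(7,6) + min(5,3) + min(2,1)
= 6 + 3 + 1
= 10.

10


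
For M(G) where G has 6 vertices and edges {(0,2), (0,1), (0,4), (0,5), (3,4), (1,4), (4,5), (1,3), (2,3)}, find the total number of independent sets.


An independent set in a graphic matroid is an acyclic edge subset.
G has 6 vertices and 9 edges.
Enumerate all 2^9 = 512 subsets, checking for acyclicity.
Total independent sets = 292.

292


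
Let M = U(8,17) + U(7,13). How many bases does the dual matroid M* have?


(M1+M2)* = M1* + M2*.
M1* = U(9,17), bases: C(17,9) = 24310.
M2* = U(6,13), bases: C(13,6) = 1716.
|B(M*)| = 24310 * 1716 = 41715960.

41715960


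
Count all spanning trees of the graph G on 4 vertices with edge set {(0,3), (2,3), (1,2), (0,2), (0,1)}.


By Kirchhoff's matrix tree theorem, the number of spanning trees equals
the determinant of any cofactor of the Laplacian matrix L.
G has 4 vertices and 5 edges.
Computing the (3 x 3) cofactor determinant gives 8.

8


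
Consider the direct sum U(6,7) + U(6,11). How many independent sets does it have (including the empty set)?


For a direct sum, |I(M1+M2)| = |I(M1)| * |I(M2)|.
|I(U(6,7))| = sum C(7,k) for k=0..6 = 127.
|I(U(6,11))| = sum C(11,k) for k=0..6 = 1486.
Total = 127 * 1486 = 188722.

188722


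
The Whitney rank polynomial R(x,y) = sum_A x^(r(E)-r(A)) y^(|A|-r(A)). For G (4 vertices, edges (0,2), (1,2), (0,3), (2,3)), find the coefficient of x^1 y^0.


R(x,y) = sum over A in 2^E of x^(r(E)-r(A)) * y^(|A|-r(A)).
G has 4 vertices, 4 edges. r(E) = 3.
Enumerate all 2^4 = 16 subsets.
Count subsets with r(E)-r(A)=1 and |A|-r(A)=0: 6.

6


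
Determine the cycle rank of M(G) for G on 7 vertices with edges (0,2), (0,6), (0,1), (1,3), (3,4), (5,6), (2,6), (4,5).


Cycle rank (nullity) = |E| - r(M) = |E| - (|V| - c).
|E| = 8, |V| = 7, c = 1.
Nullity = 8 - (7 - 1) = 8 - 6 = 2.

2


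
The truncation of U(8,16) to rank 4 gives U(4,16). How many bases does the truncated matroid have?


Truncating U(8,16) to rank 4 gives U(4,16).
Bases of U(4,16) are all 4-element subsets of 16 elements.
Number of bases = C(16,4) = 16! / (4! * 12!) = 1820.

1820


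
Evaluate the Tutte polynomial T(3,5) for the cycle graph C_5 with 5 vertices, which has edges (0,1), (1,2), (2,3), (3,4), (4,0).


T(C_5; x,y) = x + x^2 + ... + x^(4) + y.
T(3,5) = 3^1 + 3^2 + 3^3 + 3^4 + 5
= 3 + 9 + 27 + 81 + 5
= 125.

125


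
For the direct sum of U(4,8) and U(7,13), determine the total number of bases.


Bases of a direct sum M1 + M2: |B| = |B(M1)| * |B(M2)|.
|B(U(4,8))| = C(8,4) = 70.
|B(U(7,13))| = C(13,7) = 1716.
Total bases = 70 * 1716 = 120120.

120120


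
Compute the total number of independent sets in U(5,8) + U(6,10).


For a direct sum, |I(M1+M2)| = |I(M1)| * |I(M2)|.
|I(U(5,8))| = sum C(8,k) for k=0..5 = 219.
|I(U(6,10))| = sum C(10,k) for k=0..6 = 848.
Total = 219 * 848 = 185712.

185712


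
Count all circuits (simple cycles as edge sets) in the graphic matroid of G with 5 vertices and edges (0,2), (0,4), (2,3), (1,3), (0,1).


A circuit in a graphic matroid = edge set of a simple cycle.
G has 5 vertices and 5 edges.
Enumerating all minimal edge subsets forming cycles...
Total circuits found: 1.

1


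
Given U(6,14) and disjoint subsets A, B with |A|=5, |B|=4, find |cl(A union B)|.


|A union B| = 5 + 4 = 9 (disjoint).
In U(6,14), cl(S) = S if |S| < 6, else cl(S) = E.
Since 9 >= 6, cl(A union B) = E.
|cl(A union B)| = 14.

14


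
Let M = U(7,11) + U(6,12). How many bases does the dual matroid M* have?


(M1+M2)* = M1* + M2*.
M1* = U(4,11), bases: C(11,4) = 330.
M2* = U(6,12), bases: C(12,6) = 924.
|B(M*)| = 330 * 924 = 304920.

304920


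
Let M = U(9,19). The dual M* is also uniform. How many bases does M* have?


The dual of U(r,n) is U(n-r, n) = U(10,19).
Bases of U(10,19) are all (10)-element subsets.
|B(M*)| = (19 choose 10) = 92378.

92378


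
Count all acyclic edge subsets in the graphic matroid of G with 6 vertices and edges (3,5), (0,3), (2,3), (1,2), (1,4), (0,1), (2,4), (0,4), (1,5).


An independent set in a graphic matroid is an acyclic edge subset.
G has 6 vertices and 9 edges.
Enumerate all 2^9 = 512 subsets, checking for acyclicity.
Total independent sets = 306.

306


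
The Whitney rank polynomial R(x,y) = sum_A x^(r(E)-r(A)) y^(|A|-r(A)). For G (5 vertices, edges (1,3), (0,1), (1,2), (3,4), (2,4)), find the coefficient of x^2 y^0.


R(x,y) = sum over A in 2^E of x^(r(E)-r(A)) * y^(|A|-r(A)).
G has 5 vertices, 5 edges. r(E) = 4.
Enumerate all 2^5 = 32 subsets.
Count subsets with r(E)-r(A)=2 and |A|-r(A)=0: 10.

10


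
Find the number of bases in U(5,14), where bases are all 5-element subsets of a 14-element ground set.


Bases of U(5,14) are all 5-element subsets of the 14-element ground set.
Number of bases = C(14,5).
(14 choose 5) = 2002.

2002


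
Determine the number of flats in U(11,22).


Flats of U(11,22): every subset of size < 11 is a flat, plus E itself.
Count = C(22,0) + C(22,1) + C(22,2) + C(22,3) + C(22,4) + C(22,5) + C(22,6) + C(22,7) + C(22,8) + C(22,9) + C(22,10) + 1
     = 1 + 22 + 231 + 1540 + 7315 + 26334 + 74613 + 170544 + 319770 + 497420 + 646646 + 1
     = 1744437.

1744437


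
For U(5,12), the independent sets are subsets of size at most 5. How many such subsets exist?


Independent sets of U(5,12) are all subsets of size <= 5.
Count = (12 choose 0) + (12 choose 1) + (12 choose 2) + (12 choose 3) + (12 choose 4) + (12 choose 5)
     = 1 + 12 + 66 + 220 + 495 + 792
     = 1586.

1586


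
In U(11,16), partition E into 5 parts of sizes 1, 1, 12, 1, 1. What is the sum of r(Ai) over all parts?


r(Ai) = min(|Ai|, 11) for each part.
Sum = min(1,11) + min(1,11) + min(12,11) + min(1,11) + min(1,11)
    = 1 + 1 + 11 + 1 + 1
    = 15.

15


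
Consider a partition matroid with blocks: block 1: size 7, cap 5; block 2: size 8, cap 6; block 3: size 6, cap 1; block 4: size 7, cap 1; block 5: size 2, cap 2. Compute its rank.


Rank of a partition matroid = sum of min(|Si|, ci) for each block.
= min(7,5) + min(8,6) + min(6,1) + min(7,1) + min(2,2)
= 5 + 6 + 1 + 1 + 2
= 15.

15


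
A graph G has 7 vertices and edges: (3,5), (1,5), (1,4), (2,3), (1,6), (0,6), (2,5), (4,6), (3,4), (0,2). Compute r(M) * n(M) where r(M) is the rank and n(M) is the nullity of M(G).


r(M) = |V| - c = 7 - 1 = 6.
nullity = |E| - r(M) = 10 - 6 = 4.
Product = 6 * 4 = 24.

24


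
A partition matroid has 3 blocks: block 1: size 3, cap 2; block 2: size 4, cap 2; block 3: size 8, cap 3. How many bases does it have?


A basis picks exactly ci elements from block i.
Number of bases = product of C(|Si|, ci).
= C(3,2) * C(4,2) * C(8,3)
= 3 * 6 * 56
= 1008.

1008


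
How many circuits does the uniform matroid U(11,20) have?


In U(11,20), circuits are the (12)-element subsets.
Any set of 12 elements is dependent, and removing any one element gives
an independent set of size 11, so it is a minimal dependent set.
Number of circuits = (20 choose 12) = 125970.

125970


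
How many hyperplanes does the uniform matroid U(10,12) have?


Hyperplanes of U(10,12) are flats of rank 9.
In a uniform matroid, these are exactly the (9)-element subsets.
Count = (12 choose 9) = 220.

220


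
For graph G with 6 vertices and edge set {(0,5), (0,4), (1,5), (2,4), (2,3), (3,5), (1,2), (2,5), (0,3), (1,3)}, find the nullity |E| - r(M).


Cycle rank (nullity) = |E| - r(M) = |E| - (|V| - c).
|E| = 10, |V| = 6, c = 1.
Nullity = 10 - (6 - 1) = 10 - 5 = 5.

5


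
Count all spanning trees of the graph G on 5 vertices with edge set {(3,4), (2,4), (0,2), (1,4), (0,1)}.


By Kirchhoff's matrix tree theorem, the number of spanning trees equals
the determinant of any cofactor of the Laplacian matrix L.
G has 5 vertices and 5 edges.
Computing the (4 x 4) cofactor determinant gives 4.

4


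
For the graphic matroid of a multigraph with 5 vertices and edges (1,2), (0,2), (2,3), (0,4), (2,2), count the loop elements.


In a graphic matroid, a loop is a self-loop edge (u,u) with rank 0.
Examining all 5 edges for self-loops...
Self-loops found: (2,2)
Number of loops = 1.

1


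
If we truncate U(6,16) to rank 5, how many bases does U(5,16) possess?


Truncating U(6,16) to rank 5 gives U(5,16).
Bases of U(5,16) are all 5-element subsets of 16 elements.
Number of bases = C(16,5) = 4368.

4368


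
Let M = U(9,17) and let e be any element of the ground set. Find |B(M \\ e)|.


Deleting e from U(9,17) gives U(9,16) since n > r.
Bases of U(9,16) = C(16,9) = 16! / (9! * 7!) = 11440.

11440
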